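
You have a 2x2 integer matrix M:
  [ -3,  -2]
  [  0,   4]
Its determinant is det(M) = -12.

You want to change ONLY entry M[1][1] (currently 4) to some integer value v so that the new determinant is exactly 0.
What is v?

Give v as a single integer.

Answer: 0

Derivation:
det is linear in entry M[1][1]: det = old_det + (v - 4) * C_11
Cofactor C_11 = -3
Want det = 0: -12 + (v - 4) * -3 = 0
  (v - 4) = 12 / -3 = -4
  v = 4 + (-4) = 0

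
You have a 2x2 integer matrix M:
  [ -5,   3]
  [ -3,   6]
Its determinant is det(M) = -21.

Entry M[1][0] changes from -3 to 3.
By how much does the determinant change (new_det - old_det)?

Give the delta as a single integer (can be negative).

Answer: -18

Derivation:
Cofactor C_10 = -3
Entry delta = 3 - -3 = 6
Det delta = entry_delta * cofactor = 6 * -3 = -18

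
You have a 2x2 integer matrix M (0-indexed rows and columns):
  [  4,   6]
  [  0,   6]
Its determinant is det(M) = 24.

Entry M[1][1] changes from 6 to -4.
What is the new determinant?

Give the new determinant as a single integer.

det is linear in row 1: changing M[1][1] by delta changes det by delta * cofactor(1,1).
Cofactor C_11 = (-1)^(1+1) * minor(1,1) = 4
Entry delta = -4 - 6 = -10
Det delta = -10 * 4 = -40
New det = 24 + -40 = -16

Answer: -16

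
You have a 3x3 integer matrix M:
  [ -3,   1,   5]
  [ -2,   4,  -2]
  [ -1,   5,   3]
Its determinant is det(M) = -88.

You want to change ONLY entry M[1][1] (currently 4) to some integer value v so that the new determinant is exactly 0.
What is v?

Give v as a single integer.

Answer: -18

Derivation:
det is linear in entry M[1][1]: det = old_det + (v - 4) * C_11
Cofactor C_11 = -4
Want det = 0: -88 + (v - 4) * -4 = 0
  (v - 4) = 88 / -4 = -22
  v = 4 + (-22) = -18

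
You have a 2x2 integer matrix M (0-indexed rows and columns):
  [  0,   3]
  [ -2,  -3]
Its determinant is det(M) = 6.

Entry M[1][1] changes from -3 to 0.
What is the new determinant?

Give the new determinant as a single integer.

det is linear in row 1: changing M[1][1] by delta changes det by delta * cofactor(1,1).
Cofactor C_11 = (-1)^(1+1) * minor(1,1) = 0
Entry delta = 0 - -3 = 3
Det delta = 3 * 0 = 0
New det = 6 + 0 = 6

Answer: 6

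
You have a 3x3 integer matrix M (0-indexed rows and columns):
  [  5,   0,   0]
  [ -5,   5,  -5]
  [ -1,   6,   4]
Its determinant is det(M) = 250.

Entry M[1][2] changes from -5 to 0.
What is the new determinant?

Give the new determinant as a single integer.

det is linear in row 1: changing M[1][2] by delta changes det by delta * cofactor(1,2).
Cofactor C_12 = (-1)^(1+2) * minor(1,2) = -30
Entry delta = 0 - -5 = 5
Det delta = 5 * -30 = -150
New det = 250 + -150 = 100

Answer: 100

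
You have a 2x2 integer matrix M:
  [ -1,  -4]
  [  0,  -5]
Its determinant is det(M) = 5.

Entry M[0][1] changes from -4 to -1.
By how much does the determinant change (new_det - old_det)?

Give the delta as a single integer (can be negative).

Cofactor C_01 = 0
Entry delta = -1 - -4 = 3
Det delta = entry_delta * cofactor = 3 * 0 = 0

Answer: 0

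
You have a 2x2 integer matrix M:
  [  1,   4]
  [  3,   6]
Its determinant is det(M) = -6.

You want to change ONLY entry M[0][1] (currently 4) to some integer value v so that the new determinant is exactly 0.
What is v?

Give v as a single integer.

Answer: 2

Derivation:
det is linear in entry M[0][1]: det = old_det + (v - 4) * C_01
Cofactor C_01 = -3
Want det = 0: -6 + (v - 4) * -3 = 0
  (v - 4) = 6 / -3 = -2
  v = 4 + (-2) = 2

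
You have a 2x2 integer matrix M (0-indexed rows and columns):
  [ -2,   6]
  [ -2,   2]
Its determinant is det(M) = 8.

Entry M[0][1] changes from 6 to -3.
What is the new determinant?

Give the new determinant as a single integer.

det is linear in row 0: changing M[0][1] by delta changes det by delta * cofactor(0,1).
Cofactor C_01 = (-1)^(0+1) * minor(0,1) = 2
Entry delta = -3 - 6 = -9
Det delta = -9 * 2 = -18
New det = 8 + -18 = -10

Answer: -10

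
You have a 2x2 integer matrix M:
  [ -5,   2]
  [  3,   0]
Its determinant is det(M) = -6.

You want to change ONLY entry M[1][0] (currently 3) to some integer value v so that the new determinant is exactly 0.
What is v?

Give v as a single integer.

Answer: 0

Derivation:
det is linear in entry M[1][0]: det = old_det + (v - 3) * C_10
Cofactor C_10 = -2
Want det = 0: -6 + (v - 3) * -2 = 0
  (v - 3) = 6 / -2 = -3
  v = 3 + (-3) = 0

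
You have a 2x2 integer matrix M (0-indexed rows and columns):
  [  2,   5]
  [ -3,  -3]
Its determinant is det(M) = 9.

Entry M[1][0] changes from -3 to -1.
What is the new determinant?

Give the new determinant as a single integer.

det is linear in row 1: changing M[1][0] by delta changes det by delta * cofactor(1,0).
Cofactor C_10 = (-1)^(1+0) * minor(1,0) = -5
Entry delta = -1 - -3 = 2
Det delta = 2 * -5 = -10
New det = 9 + -10 = -1

Answer: -1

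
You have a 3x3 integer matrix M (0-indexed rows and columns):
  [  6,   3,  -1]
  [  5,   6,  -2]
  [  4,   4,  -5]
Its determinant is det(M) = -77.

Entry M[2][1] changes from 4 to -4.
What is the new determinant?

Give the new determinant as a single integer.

det is linear in row 2: changing M[2][1] by delta changes det by delta * cofactor(2,1).
Cofactor C_21 = (-1)^(2+1) * minor(2,1) = 7
Entry delta = -4 - 4 = -8
Det delta = -8 * 7 = -56
New det = -77 + -56 = -133

Answer: -133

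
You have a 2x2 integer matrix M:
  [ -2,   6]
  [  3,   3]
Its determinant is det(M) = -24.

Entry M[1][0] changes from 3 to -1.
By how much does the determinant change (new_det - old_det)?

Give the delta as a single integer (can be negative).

Cofactor C_10 = -6
Entry delta = -1 - 3 = -4
Det delta = entry_delta * cofactor = -4 * -6 = 24

Answer: 24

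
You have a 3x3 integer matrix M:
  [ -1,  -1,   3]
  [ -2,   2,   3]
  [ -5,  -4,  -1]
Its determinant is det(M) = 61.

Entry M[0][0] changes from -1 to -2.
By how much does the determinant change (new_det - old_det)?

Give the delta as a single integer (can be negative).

Cofactor C_00 = 10
Entry delta = -2 - -1 = -1
Det delta = entry_delta * cofactor = -1 * 10 = -10

Answer: -10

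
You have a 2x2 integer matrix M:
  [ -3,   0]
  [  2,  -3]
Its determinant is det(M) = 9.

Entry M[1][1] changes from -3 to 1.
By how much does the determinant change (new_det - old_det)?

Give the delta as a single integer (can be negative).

Answer: -12

Derivation:
Cofactor C_11 = -3
Entry delta = 1 - -3 = 4
Det delta = entry_delta * cofactor = 4 * -3 = -12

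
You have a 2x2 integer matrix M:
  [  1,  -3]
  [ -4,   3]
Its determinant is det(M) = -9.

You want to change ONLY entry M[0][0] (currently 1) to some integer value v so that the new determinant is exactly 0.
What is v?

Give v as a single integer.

Answer: 4

Derivation:
det is linear in entry M[0][0]: det = old_det + (v - 1) * C_00
Cofactor C_00 = 3
Want det = 0: -9 + (v - 1) * 3 = 0
  (v - 1) = 9 / 3 = 3
  v = 1 + (3) = 4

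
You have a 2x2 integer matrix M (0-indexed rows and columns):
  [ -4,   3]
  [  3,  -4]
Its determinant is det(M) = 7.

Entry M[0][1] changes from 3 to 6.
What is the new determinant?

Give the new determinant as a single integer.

det is linear in row 0: changing M[0][1] by delta changes det by delta * cofactor(0,1).
Cofactor C_01 = (-1)^(0+1) * minor(0,1) = -3
Entry delta = 6 - 3 = 3
Det delta = 3 * -3 = -9
New det = 7 + -9 = -2

Answer: -2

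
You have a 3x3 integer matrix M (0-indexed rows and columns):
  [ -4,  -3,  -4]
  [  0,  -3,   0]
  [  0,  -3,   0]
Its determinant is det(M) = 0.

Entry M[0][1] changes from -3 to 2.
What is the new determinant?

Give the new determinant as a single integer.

det is linear in row 0: changing M[0][1] by delta changes det by delta * cofactor(0,1).
Cofactor C_01 = (-1)^(0+1) * minor(0,1) = 0
Entry delta = 2 - -3 = 5
Det delta = 5 * 0 = 0
New det = 0 + 0 = 0

Answer: 0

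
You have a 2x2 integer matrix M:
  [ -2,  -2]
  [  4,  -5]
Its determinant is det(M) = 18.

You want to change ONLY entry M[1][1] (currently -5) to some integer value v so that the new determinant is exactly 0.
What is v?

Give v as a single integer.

Answer: 4

Derivation:
det is linear in entry M[1][1]: det = old_det + (v - -5) * C_11
Cofactor C_11 = -2
Want det = 0: 18 + (v - -5) * -2 = 0
  (v - -5) = -18 / -2 = 9
  v = -5 + (9) = 4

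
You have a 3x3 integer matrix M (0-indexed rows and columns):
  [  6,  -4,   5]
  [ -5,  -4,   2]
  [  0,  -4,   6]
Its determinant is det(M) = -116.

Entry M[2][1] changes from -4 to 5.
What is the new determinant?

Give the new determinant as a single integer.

Answer: -449

Derivation:
det is linear in row 2: changing M[2][1] by delta changes det by delta * cofactor(2,1).
Cofactor C_21 = (-1)^(2+1) * minor(2,1) = -37
Entry delta = 5 - -4 = 9
Det delta = 9 * -37 = -333
New det = -116 + -333 = -449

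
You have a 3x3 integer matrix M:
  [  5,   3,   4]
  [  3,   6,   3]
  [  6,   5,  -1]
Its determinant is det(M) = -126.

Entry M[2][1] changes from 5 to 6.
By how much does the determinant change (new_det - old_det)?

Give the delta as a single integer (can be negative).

Cofactor C_21 = -3
Entry delta = 6 - 5 = 1
Det delta = entry_delta * cofactor = 1 * -3 = -3

Answer: -3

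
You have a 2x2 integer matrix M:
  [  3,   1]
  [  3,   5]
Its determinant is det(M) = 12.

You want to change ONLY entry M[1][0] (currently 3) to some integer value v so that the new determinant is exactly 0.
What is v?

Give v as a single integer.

det is linear in entry M[1][0]: det = old_det + (v - 3) * C_10
Cofactor C_10 = -1
Want det = 0: 12 + (v - 3) * -1 = 0
  (v - 3) = -12 / -1 = 12
  v = 3 + (12) = 15

Answer: 15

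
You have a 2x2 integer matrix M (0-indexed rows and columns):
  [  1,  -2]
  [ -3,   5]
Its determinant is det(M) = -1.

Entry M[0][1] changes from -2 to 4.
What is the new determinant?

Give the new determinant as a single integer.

Answer: 17

Derivation:
det is linear in row 0: changing M[0][1] by delta changes det by delta * cofactor(0,1).
Cofactor C_01 = (-1)^(0+1) * minor(0,1) = 3
Entry delta = 4 - -2 = 6
Det delta = 6 * 3 = 18
New det = -1 + 18 = 17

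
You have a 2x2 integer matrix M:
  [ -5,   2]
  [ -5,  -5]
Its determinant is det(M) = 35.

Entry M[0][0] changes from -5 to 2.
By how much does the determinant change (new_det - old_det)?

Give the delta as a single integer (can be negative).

Answer: -35

Derivation:
Cofactor C_00 = -5
Entry delta = 2 - -5 = 7
Det delta = entry_delta * cofactor = 7 * -5 = -35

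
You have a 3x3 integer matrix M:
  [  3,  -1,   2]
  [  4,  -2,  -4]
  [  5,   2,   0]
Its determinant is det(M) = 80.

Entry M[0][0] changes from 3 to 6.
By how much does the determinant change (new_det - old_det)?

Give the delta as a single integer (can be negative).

Answer: 24

Derivation:
Cofactor C_00 = 8
Entry delta = 6 - 3 = 3
Det delta = entry_delta * cofactor = 3 * 8 = 24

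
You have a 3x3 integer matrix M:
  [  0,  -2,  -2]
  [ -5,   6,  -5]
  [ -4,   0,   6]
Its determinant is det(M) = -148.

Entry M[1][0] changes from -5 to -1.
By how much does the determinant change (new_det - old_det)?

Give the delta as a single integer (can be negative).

Cofactor C_10 = 12
Entry delta = -1 - -5 = 4
Det delta = entry_delta * cofactor = 4 * 12 = 48

Answer: 48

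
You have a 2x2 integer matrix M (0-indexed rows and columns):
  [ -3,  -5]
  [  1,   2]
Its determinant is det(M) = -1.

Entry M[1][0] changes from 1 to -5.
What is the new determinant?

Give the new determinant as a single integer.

Answer: -31

Derivation:
det is linear in row 1: changing M[1][0] by delta changes det by delta * cofactor(1,0).
Cofactor C_10 = (-1)^(1+0) * minor(1,0) = 5
Entry delta = -5 - 1 = -6
Det delta = -6 * 5 = -30
New det = -1 + -30 = -31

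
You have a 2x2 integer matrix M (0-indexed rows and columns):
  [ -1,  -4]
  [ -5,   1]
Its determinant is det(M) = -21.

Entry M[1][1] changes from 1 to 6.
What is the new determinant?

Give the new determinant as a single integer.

Answer: -26

Derivation:
det is linear in row 1: changing M[1][1] by delta changes det by delta * cofactor(1,1).
Cofactor C_11 = (-1)^(1+1) * minor(1,1) = -1
Entry delta = 6 - 1 = 5
Det delta = 5 * -1 = -5
New det = -21 + -5 = -26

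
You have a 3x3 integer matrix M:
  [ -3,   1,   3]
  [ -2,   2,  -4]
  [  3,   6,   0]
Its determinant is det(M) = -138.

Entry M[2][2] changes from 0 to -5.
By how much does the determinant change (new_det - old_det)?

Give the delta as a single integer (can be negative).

Answer: 20

Derivation:
Cofactor C_22 = -4
Entry delta = -5 - 0 = -5
Det delta = entry_delta * cofactor = -5 * -4 = 20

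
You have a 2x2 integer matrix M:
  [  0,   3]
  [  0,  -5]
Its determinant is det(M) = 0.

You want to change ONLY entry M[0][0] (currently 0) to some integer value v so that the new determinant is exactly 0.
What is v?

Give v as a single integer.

Answer: 0

Derivation:
det is linear in entry M[0][0]: det = old_det + (v - 0) * C_00
Cofactor C_00 = -5
Want det = 0: 0 + (v - 0) * -5 = 0
  (v - 0) = 0 / -5 = 0
  v = 0 + (0) = 0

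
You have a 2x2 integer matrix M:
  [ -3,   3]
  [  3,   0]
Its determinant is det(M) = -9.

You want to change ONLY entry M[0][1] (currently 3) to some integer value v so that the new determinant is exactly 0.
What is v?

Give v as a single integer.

Answer: 0

Derivation:
det is linear in entry M[0][1]: det = old_det + (v - 3) * C_01
Cofactor C_01 = -3
Want det = 0: -9 + (v - 3) * -3 = 0
  (v - 3) = 9 / -3 = -3
  v = 3 + (-3) = 0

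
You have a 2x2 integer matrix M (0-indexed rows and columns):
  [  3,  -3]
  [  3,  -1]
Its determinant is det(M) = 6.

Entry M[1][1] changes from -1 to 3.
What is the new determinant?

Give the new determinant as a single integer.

det is linear in row 1: changing M[1][1] by delta changes det by delta * cofactor(1,1).
Cofactor C_11 = (-1)^(1+1) * minor(1,1) = 3
Entry delta = 3 - -1 = 4
Det delta = 4 * 3 = 12
New det = 6 + 12 = 18

Answer: 18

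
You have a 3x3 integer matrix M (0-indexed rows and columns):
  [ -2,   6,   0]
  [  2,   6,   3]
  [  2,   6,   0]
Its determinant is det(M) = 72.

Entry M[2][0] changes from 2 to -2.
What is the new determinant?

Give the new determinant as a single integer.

det is linear in row 2: changing M[2][0] by delta changes det by delta * cofactor(2,0).
Cofactor C_20 = (-1)^(2+0) * minor(2,0) = 18
Entry delta = -2 - 2 = -4
Det delta = -4 * 18 = -72
New det = 72 + -72 = 0

Answer: 0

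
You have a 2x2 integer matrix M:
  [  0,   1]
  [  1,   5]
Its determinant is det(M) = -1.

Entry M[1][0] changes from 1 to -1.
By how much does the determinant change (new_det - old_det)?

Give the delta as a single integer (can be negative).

Answer: 2

Derivation:
Cofactor C_10 = -1
Entry delta = -1 - 1 = -2
Det delta = entry_delta * cofactor = -2 * -1 = 2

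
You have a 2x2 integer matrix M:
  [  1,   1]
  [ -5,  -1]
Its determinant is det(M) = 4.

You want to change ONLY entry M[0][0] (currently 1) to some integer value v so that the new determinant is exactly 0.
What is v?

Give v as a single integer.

det is linear in entry M[0][0]: det = old_det + (v - 1) * C_00
Cofactor C_00 = -1
Want det = 0: 4 + (v - 1) * -1 = 0
  (v - 1) = -4 / -1 = 4
  v = 1 + (4) = 5

Answer: 5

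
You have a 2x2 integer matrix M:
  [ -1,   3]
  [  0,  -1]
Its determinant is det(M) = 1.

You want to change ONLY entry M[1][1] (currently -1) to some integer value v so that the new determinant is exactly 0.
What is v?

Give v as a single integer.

Answer: 0

Derivation:
det is linear in entry M[1][1]: det = old_det + (v - -1) * C_11
Cofactor C_11 = -1
Want det = 0: 1 + (v - -1) * -1 = 0
  (v - -1) = -1 / -1 = 1
  v = -1 + (1) = 0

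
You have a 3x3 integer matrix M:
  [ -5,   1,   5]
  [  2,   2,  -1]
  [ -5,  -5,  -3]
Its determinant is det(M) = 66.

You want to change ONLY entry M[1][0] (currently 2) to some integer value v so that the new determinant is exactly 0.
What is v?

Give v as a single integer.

det is linear in entry M[1][0]: det = old_det + (v - 2) * C_10
Cofactor C_10 = -22
Want det = 0: 66 + (v - 2) * -22 = 0
  (v - 2) = -66 / -22 = 3
  v = 2 + (3) = 5

Answer: 5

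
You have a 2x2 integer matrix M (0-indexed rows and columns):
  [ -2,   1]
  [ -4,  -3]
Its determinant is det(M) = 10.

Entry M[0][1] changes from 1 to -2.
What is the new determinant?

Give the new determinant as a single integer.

det is linear in row 0: changing M[0][1] by delta changes det by delta * cofactor(0,1).
Cofactor C_01 = (-1)^(0+1) * minor(0,1) = 4
Entry delta = -2 - 1 = -3
Det delta = -3 * 4 = -12
New det = 10 + -12 = -2

Answer: -2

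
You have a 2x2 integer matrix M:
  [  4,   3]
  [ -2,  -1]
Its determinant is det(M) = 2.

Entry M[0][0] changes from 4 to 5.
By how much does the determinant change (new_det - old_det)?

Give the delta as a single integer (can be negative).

Cofactor C_00 = -1
Entry delta = 5 - 4 = 1
Det delta = entry_delta * cofactor = 1 * -1 = -1

Answer: -1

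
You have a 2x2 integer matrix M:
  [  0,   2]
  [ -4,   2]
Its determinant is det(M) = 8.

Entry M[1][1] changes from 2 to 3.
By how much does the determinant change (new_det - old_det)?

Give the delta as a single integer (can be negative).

Answer: 0

Derivation:
Cofactor C_11 = 0
Entry delta = 3 - 2 = 1
Det delta = entry_delta * cofactor = 1 * 0 = 0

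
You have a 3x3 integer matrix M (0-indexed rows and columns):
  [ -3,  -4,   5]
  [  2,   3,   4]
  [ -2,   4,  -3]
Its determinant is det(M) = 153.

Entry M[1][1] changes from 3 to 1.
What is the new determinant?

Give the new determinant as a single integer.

Answer: 115

Derivation:
det is linear in row 1: changing M[1][1] by delta changes det by delta * cofactor(1,1).
Cofactor C_11 = (-1)^(1+1) * minor(1,1) = 19
Entry delta = 1 - 3 = -2
Det delta = -2 * 19 = -38
New det = 153 + -38 = 115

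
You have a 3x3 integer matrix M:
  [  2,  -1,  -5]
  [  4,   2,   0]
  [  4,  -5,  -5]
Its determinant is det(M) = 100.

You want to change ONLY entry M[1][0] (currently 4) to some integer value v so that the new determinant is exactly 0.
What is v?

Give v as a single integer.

Answer: -1

Derivation:
det is linear in entry M[1][0]: det = old_det + (v - 4) * C_10
Cofactor C_10 = 20
Want det = 0: 100 + (v - 4) * 20 = 0
  (v - 4) = -100 / 20 = -5
  v = 4 + (-5) = -1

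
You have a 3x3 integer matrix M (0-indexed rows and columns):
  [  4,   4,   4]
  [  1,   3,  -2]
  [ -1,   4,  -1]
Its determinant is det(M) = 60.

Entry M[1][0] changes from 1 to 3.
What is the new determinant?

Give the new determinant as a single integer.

Answer: 100

Derivation:
det is linear in row 1: changing M[1][0] by delta changes det by delta * cofactor(1,0).
Cofactor C_10 = (-1)^(1+0) * minor(1,0) = 20
Entry delta = 3 - 1 = 2
Det delta = 2 * 20 = 40
New det = 60 + 40 = 100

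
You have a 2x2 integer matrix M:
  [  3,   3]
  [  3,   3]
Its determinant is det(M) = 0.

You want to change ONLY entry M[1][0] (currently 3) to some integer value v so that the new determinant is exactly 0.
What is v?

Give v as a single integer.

det is linear in entry M[1][0]: det = old_det + (v - 3) * C_10
Cofactor C_10 = -3
Want det = 0: 0 + (v - 3) * -3 = 0
  (v - 3) = 0 / -3 = 0
  v = 3 + (0) = 3

Answer: 3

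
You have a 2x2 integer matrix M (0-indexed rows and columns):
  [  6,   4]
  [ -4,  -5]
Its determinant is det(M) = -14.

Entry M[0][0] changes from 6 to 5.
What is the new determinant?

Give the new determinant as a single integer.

Answer: -9

Derivation:
det is linear in row 0: changing M[0][0] by delta changes det by delta * cofactor(0,0).
Cofactor C_00 = (-1)^(0+0) * minor(0,0) = -5
Entry delta = 5 - 6 = -1
Det delta = -1 * -5 = 5
New det = -14 + 5 = -9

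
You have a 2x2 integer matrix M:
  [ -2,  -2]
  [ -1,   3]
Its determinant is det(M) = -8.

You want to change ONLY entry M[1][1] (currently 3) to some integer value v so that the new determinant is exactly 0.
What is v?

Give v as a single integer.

det is linear in entry M[1][1]: det = old_det + (v - 3) * C_11
Cofactor C_11 = -2
Want det = 0: -8 + (v - 3) * -2 = 0
  (v - 3) = 8 / -2 = -4
  v = 3 + (-4) = -1

Answer: -1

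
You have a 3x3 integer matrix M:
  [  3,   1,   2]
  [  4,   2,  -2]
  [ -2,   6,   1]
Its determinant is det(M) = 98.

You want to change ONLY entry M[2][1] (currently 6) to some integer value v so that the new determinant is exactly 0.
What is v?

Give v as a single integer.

Answer: -1

Derivation:
det is linear in entry M[2][1]: det = old_det + (v - 6) * C_21
Cofactor C_21 = 14
Want det = 0: 98 + (v - 6) * 14 = 0
  (v - 6) = -98 / 14 = -7
  v = 6 + (-7) = -1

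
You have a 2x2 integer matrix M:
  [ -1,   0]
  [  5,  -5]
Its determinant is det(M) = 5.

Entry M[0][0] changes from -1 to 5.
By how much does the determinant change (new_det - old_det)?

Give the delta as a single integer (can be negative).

Answer: -30

Derivation:
Cofactor C_00 = -5
Entry delta = 5 - -1 = 6
Det delta = entry_delta * cofactor = 6 * -5 = -30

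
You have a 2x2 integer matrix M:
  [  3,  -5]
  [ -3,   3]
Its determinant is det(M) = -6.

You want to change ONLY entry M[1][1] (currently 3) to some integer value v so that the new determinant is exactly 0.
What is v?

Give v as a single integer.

det is linear in entry M[1][1]: det = old_det + (v - 3) * C_11
Cofactor C_11 = 3
Want det = 0: -6 + (v - 3) * 3 = 0
  (v - 3) = 6 / 3 = 2
  v = 3 + (2) = 5

Answer: 5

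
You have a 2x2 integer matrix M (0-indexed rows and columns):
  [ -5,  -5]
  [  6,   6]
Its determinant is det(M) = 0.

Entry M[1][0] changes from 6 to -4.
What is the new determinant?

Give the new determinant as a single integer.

Answer: -50

Derivation:
det is linear in row 1: changing M[1][0] by delta changes det by delta * cofactor(1,0).
Cofactor C_10 = (-1)^(1+0) * minor(1,0) = 5
Entry delta = -4 - 6 = -10
Det delta = -10 * 5 = -50
New det = 0 + -50 = -50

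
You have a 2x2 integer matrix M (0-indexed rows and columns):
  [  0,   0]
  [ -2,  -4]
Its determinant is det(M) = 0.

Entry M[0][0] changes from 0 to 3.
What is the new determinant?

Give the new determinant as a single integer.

det is linear in row 0: changing M[0][0] by delta changes det by delta * cofactor(0,0).
Cofactor C_00 = (-1)^(0+0) * minor(0,0) = -4
Entry delta = 3 - 0 = 3
Det delta = 3 * -4 = -12
New det = 0 + -12 = -12

Answer: -12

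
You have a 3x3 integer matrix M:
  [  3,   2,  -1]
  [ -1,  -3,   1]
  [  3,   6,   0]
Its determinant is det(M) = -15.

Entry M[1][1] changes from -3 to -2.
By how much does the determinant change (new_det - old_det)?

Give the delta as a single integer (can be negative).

Answer: 3

Derivation:
Cofactor C_11 = 3
Entry delta = -2 - -3 = 1
Det delta = entry_delta * cofactor = 1 * 3 = 3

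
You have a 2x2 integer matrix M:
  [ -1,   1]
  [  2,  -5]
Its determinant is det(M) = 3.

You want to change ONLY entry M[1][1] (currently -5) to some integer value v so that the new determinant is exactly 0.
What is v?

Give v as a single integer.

Answer: -2

Derivation:
det is linear in entry M[1][1]: det = old_det + (v - -5) * C_11
Cofactor C_11 = -1
Want det = 0: 3 + (v - -5) * -1 = 0
  (v - -5) = -3 / -1 = 3
  v = -5 + (3) = -2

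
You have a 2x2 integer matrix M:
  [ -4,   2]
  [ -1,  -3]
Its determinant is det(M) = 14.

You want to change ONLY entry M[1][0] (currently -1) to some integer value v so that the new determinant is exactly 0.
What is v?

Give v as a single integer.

det is linear in entry M[1][0]: det = old_det + (v - -1) * C_10
Cofactor C_10 = -2
Want det = 0: 14 + (v - -1) * -2 = 0
  (v - -1) = -14 / -2 = 7
  v = -1 + (7) = 6

Answer: 6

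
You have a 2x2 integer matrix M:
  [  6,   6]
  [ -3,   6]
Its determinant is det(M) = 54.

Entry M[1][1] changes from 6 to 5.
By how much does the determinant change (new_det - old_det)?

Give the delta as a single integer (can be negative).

Answer: -6

Derivation:
Cofactor C_11 = 6
Entry delta = 5 - 6 = -1
Det delta = entry_delta * cofactor = -1 * 6 = -6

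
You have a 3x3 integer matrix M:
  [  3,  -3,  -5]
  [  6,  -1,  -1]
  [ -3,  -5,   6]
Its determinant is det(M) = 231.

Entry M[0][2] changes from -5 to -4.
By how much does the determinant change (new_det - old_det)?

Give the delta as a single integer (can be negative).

Cofactor C_02 = -33
Entry delta = -4 - -5 = 1
Det delta = entry_delta * cofactor = 1 * -33 = -33

Answer: -33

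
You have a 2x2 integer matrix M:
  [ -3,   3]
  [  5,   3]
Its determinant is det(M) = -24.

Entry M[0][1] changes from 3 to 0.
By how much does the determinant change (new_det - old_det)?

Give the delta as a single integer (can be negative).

Cofactor C_01 = -5
Entry delta = 0 - 3 = -3
Det delta = entry_delta * cofactor = -3 * -5 = 15

Answer: 15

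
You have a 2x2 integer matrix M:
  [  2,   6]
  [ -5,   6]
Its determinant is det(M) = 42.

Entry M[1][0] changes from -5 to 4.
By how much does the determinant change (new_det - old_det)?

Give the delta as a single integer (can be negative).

Answer: -54

Derivation:
Cofactor C_10 = -6
Entry delta = 4 - -5 = 9
Det delta = entry_delta * cofactor = 9 * -6 = -54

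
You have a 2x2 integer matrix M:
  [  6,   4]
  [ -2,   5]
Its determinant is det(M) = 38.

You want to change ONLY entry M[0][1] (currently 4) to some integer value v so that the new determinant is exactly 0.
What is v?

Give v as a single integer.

Answer: -15

Derivation:
det is linear in entry M[0][1]: det = old_det + (v - 4) * C_01
Cofactor C_01 = 2
Want det = 0: 38 + (v - 4) * 2 = 0
  (v - 4) = -38 / 2 = -19
  v = 4 + (-19) = -15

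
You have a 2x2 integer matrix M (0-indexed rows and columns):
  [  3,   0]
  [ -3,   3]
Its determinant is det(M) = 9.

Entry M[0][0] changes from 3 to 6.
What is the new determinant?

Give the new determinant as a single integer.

det is linear in row 0: changing M[0][0] by delta changes det by delta * cofactor(0,0).
Cofactor C_00 = (-1)^(0+0) * minor(0,0) = 3
Entry delta = 6 - 3 = 3
Det delta = 3 * 3 = 9
New det = 9 + 9 = 18

Answer: 18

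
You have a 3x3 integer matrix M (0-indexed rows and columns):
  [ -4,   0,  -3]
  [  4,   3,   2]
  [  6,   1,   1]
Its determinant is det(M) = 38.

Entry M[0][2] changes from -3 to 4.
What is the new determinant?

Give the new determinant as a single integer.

det is linear in row 0: changing M[0][2] by delta changes det by delta * cofactor(0,2).
Cofactor C_02 = (-1)^(0+2) * minor(0,2) = -14
Entry delta = 4 - -3 = 7
Det delta = 7 * -14 = -98
New det = 38 + -98 = -60

Answer: -60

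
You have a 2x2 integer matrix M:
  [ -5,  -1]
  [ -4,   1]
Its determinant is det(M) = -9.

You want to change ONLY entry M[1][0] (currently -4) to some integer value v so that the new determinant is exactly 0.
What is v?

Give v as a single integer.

det is linear in entry M[1][0]: det = old_det + (v - -4) * C_10
Cofactor C_10 = 1
Want det = 0: -9 + (v - -4) * 1 = 0
  (v - -4) = 9 / 1 = 9
  v = -4 + (9) = 5

Answer: 5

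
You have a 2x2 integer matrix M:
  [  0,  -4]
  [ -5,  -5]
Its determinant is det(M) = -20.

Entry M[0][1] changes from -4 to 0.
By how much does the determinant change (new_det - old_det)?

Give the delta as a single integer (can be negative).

Cofactor C_01 = 5
Entry delta = 0 - -4 = 4
Det delta = entry_delta * cofactor = 4 * 5 = 20

Answer: 20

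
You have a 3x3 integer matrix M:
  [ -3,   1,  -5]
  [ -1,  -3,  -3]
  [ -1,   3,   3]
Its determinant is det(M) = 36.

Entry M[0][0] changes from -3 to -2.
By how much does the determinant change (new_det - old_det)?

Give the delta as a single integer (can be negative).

Cofactor C_00 = 0
Entry delta = -2 - -3 = 1
Det delta = entry_delta * cofactor = 1 * 0 = 0

Answer: 0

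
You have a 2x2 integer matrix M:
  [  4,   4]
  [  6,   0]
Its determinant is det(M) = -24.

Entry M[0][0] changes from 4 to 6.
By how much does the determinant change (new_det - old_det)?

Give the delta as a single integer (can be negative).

Answer: 0

Derivation:
Cofactor C_00 = 0
Entry delta = 6 - 4 = 2
Det delta = entry_delta * cofactor = 2 * 0 = 0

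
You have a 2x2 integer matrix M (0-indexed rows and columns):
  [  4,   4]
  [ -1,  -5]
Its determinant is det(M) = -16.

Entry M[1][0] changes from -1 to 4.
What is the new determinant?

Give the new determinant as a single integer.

Answer: -36

Derivation:
det is linear in row 1: changing M[1][0] by delta changes det by delta * cofactor(1,0).
Cofactor C_10 = (-1)^(1+0) * minor(1,0) = -4
Entry delta = 4 - -1 = 5
Det delta = 5 * -4 = -20
New det = -16 + -20 = -36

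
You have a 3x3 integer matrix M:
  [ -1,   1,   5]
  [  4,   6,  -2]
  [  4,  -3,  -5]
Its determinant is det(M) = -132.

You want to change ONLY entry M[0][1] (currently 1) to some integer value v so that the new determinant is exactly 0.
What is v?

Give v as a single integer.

det is linear in entry M[0][1]: det = old_det + (v - 1) * C_01
Cofactor C_01 = 12
Want det = 0: -132 + (v - 1) * 12 = 0
  (v - 1) = 132 / 12 = 11
  v = 1 + (11) = 12

Answer: 12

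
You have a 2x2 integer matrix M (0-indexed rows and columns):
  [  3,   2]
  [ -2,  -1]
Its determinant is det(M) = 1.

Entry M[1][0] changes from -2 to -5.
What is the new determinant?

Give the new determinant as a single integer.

Answer: 7

Derivation:
det is linear in row 1: changing M[1][0] by delta changes det by delta * cofactor(1,0).
Cofactor C_10 = (-1)^(1+0) * minor(1,0) = -2
Entry delta = -5 - -2 = -3
Det delta = -3 * -2 = 6
New det = 1 + 6 = 7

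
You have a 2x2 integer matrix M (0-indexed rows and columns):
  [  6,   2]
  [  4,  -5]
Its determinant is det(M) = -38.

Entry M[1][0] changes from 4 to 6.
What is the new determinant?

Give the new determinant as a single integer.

det is linear in row 1: changing M[1][0] by delta changes det by delta * cofactor(1,0).
Cofactor C_10 = (-1)^(1+0) * minor(1,0) = -2
Entry delta = 6 - 4 = 2
Det delta = 2 * -2 = -4
New det = -38 + -4 = -42

Answer: -42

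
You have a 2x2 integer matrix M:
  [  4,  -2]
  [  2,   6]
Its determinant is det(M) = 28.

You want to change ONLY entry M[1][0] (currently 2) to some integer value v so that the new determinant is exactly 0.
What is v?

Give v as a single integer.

Answer: -12

Derivation:
det is linear in entry M[1][0]: det = old_det + (v - 2) * C_10
Cofactor C_10 = 2
Want det = 0: 28 + (v - 2) * 2 = 0
  (v - 2) = -28 / 2 = -14
  v = 2 + (-14) = -12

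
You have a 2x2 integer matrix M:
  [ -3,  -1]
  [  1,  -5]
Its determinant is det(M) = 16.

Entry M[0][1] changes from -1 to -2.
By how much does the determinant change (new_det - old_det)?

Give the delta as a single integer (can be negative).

Answer: 1

Derivation:
Cofactor C_01 = -1
Entry delta = -2 - -1 = -1
Det delta = entry_delta * cofactor = -1 * -1 = 1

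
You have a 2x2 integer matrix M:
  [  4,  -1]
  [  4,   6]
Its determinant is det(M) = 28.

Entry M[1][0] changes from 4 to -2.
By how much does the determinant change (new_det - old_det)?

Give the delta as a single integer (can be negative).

Cofactor C_10 = 1
Entry delta = -2 - 4 = -6
Det delta = entry_delta * cofactor = -6 * 1 = -6

Answer: -6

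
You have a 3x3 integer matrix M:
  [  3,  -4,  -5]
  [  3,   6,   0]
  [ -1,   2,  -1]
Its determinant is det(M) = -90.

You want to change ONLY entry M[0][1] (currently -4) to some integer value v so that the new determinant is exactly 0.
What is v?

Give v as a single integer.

Answer: 26

Derivation:
det is linear in entry M[0][1]: det = old_det + (v - -4) * C_01
Cofactor C_01 = 3
Want det = 0: -90 + (v - -4) * 3 = 0
  (v - -4) = 90 / 3 = 30
  v = -4 + (30) = 26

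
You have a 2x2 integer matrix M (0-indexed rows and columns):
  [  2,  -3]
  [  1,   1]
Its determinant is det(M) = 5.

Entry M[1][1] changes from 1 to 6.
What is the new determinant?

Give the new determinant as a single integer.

Answer: 15

Derivation:
det is linear in row 1: changing M[1][1] by delta changes det by delta * cofactor(1,1).
Cofactor C_11 = (-1)^(1+1) * minor(1,1) = 2
Entry delta = 6 - 1 = 5
Det delta = 5 * 2 = 10
New det = 5 + 10 = 15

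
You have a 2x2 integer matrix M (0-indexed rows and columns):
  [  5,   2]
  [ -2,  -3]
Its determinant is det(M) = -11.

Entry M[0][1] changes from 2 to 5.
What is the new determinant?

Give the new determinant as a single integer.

det is linear in row 0: changing M[0][1] by delta changes det by delta * cofactor(0,1).
Cofactor C_01 = (-1)^(0+1) * minor(0,1) = 2
Entry delta = 5 - 2 = 3
Det delta = 3 * 2 = 6
New det = -11 + 6 = -5

Answer: -5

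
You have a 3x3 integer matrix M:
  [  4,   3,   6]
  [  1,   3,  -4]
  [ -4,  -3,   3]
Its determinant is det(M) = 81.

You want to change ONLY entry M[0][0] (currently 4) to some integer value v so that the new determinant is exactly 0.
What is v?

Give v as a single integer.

Answer: 31

Derivation:
det is linear in entry M[0][0]: det = old_det + (v - 4) * C_00
Cofactor C_00 = -3
Want det = 0: 81 + (v - 4) * -3 = 0
  (v - 4) = -81 / -3 = 27
  v = 4 + (27) = 31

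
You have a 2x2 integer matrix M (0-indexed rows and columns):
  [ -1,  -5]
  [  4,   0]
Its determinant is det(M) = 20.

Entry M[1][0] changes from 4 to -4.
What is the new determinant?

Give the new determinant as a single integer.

det is linear in row 1: changing M[1][0] by delta changes det by delta * cofactor(1,0).
Cofactor C_10 = (-1)^(1+0) * minor(1,0) = 5
Entry delta = -4 - 4 = -8
Det delta = -8 * 5 = -40
New det = 20 + -40 = -20

Answer: -20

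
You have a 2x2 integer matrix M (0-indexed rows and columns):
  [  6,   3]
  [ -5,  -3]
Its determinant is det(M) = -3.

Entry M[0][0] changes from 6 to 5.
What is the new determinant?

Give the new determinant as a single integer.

Answer: 0

Derivation:
det is linear in row 0: changing M[0][0] by delta changes det by delta * cofactor(0,0).
Cofactor C_00 = (-1)^(0+0) * minor(0,0) = -3
Entry delta = 5 - 6 = -1
Det delta = -1 * -3 = 3
New det = -3 + 3 = 0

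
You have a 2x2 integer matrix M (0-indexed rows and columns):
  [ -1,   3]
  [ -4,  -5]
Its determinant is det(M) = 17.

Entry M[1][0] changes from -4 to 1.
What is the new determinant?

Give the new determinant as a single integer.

det is linear in row 1: changing M[1][0] by delta changes det by delta * cofactor(1,0).
Cofactor C_10 = (-1)^(1+0) * minor(1,0) = -3
Entry delta = 1 - -4 = 5
Det delta = 5 * -3 = -15
New det = 17 + -15 = 2

Answer: 2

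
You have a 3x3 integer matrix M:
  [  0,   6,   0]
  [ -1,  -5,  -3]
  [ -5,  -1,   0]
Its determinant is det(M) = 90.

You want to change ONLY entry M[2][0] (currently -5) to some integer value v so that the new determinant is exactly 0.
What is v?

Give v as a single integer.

Answer: 0

Derivation:
det is linear in entry M[2][0]: det = old_det + (v - -5) * C_20
Cofactor C_20 = -18
Want det = 0: 90 + (v - -5) * -18 = 0
  (v - -5) = -90 / -18 = 5
  v = -5 + (5) = 0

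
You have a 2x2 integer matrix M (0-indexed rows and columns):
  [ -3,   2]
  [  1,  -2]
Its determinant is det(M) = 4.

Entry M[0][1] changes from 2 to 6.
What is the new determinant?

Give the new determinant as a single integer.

Answer: 0

Derivation:
det is linear in row 0: changing M[0][1] by delta changes det by delta * cofactor(0,1).
Cofactor C_01 = (-1)^(0+1) * minor(0,1) = -1
Entry delta = 6 - 2 = 4
Det delta = 4 * -1 = -4
New det = 4 + -4 = 0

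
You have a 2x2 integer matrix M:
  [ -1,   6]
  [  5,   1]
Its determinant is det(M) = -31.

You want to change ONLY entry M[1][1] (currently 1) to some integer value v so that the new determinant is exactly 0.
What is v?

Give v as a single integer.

Answer: -30

Derivation:
det is linear in entry M[1][1]: det = old_det + (v - 1) * C_11
Cofactor C_11 = -1
Want det = 0: -31 + (v - 1) * -1 = 0
  (v - 1) = 31 / -1 = -31
  v = 1 + (-31) = -30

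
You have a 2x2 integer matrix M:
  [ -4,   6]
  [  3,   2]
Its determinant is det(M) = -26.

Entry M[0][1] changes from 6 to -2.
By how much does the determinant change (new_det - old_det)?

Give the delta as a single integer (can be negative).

Cofactor C_01 = -3
Entry delta = -2 - 6 = -8
Det delta = entry_delta * cofactor = -8 * -3 = 24

Answer: 24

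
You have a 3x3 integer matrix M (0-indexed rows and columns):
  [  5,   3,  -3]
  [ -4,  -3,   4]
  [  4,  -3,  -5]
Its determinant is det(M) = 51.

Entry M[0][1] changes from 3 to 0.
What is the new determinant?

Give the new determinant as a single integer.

det is linear in row 0: changing M[0][1] by delta changes det by delta * cofactor(0,1).
Cofactor C_01 = (-1)^(0+1) * minor(0,1) = -4
Entry delta = 0 - 3 = -3
Det delta = -3 * -4 = 12
New det = 51 + 12 = 63

Answer: 63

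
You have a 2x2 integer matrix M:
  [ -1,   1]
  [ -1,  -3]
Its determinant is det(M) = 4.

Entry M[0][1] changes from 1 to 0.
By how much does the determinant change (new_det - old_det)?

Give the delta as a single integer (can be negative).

Cofactor C_01 = 1
Entry delta = 0 - 1 = -1
Det delta = entry_delta * cofactor = -1 * 1 = -1

Answer: -1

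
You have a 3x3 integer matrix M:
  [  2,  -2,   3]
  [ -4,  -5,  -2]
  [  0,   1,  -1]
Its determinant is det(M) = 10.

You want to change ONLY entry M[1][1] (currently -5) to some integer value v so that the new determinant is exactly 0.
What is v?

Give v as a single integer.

Answer: 0

Derivation:
det is linear in entry M[1][1]: det = old_det + (v - -5) * C_11
Cofactor C_11 = -2
Want det = 0: 10 + (v - -5) * -2 = 0
  (v - -5) = -10 / -2 = 5
  v = -5 + (5) = 0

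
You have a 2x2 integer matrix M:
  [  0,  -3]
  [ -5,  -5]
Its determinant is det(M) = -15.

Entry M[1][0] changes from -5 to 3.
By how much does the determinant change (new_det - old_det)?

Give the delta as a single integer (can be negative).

Answer: 24

Derivation:
Cofactor C_10 = 3
Entry delta = 3 - -5 = 8
Det delta = entry_delta * cofactor = 8 * 3 = 24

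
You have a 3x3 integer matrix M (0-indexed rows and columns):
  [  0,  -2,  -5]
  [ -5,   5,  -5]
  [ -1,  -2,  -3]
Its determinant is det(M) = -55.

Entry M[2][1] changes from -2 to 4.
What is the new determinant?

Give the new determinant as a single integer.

Answer: 95

Derivation:
det is linear in row 2: changing M[2][1] by delta changes det by delta * cofactor(2,1).
Cofactor C_21 = (-1)^(2+1) * minor(2,1) = 25
Entry delta = 4 - -2 = 6
Det delta = 6 * 25 = 150
New det = -55 + 150 = 95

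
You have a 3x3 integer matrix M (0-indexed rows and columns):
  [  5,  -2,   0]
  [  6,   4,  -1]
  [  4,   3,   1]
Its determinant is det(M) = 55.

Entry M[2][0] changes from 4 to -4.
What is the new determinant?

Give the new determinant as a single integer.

Answer: 39

Derivation:
det is linear in row 2: changing M[2][0] by delta changes det by delta * cofactor(2,0).
Cofactor C_20 = (-1)^(2+0) * minor(2,0) = 2
Entry delta = -4 - 4 = -8
Det delta = -8 * 2 = -16
New det = 55 + -16 = 39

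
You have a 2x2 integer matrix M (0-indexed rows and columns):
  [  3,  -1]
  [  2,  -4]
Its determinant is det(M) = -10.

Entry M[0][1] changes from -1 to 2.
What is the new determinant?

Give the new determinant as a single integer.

Answer: -16

Derivation:
det is linear in row 0: changing M[0][1] by delta changes det by delta * cofactor(0,1).
Cofactor C_01 = (-1)^(0+1) * minor(0,1) = -2
Entry delta = 2 - -1 = 3
Det delta = 3 * -2 = -6
New det = -10 + -6 = -16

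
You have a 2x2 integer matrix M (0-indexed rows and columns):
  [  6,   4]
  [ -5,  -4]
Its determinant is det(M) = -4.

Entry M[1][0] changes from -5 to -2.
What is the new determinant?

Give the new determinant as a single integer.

det is linear in row 1: changing M[1][0] by delta changes det by delta * cofactor(1,0).
Cofactor C_10 = (-1)^(1+0) * minor(1,0) = -4
Entry delta = -2 - -5 = 3
Det delta = 3 * -4 = -12
New det = -4 + -12 = -16

Answer: -16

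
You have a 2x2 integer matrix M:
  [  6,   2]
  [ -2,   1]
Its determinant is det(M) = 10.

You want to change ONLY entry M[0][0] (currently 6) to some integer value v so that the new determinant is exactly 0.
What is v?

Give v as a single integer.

Answer: -4

Derivation:
det is linear in entry M[0][0]: det = old_det + (v - 6) * C_00
Cofactor C_00 = 1
Want det = 0: 10 + (v - 6) * 1 = 0
  (v - 6) = -10 / 1 = -10
  v = 6 + (-10) = -4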